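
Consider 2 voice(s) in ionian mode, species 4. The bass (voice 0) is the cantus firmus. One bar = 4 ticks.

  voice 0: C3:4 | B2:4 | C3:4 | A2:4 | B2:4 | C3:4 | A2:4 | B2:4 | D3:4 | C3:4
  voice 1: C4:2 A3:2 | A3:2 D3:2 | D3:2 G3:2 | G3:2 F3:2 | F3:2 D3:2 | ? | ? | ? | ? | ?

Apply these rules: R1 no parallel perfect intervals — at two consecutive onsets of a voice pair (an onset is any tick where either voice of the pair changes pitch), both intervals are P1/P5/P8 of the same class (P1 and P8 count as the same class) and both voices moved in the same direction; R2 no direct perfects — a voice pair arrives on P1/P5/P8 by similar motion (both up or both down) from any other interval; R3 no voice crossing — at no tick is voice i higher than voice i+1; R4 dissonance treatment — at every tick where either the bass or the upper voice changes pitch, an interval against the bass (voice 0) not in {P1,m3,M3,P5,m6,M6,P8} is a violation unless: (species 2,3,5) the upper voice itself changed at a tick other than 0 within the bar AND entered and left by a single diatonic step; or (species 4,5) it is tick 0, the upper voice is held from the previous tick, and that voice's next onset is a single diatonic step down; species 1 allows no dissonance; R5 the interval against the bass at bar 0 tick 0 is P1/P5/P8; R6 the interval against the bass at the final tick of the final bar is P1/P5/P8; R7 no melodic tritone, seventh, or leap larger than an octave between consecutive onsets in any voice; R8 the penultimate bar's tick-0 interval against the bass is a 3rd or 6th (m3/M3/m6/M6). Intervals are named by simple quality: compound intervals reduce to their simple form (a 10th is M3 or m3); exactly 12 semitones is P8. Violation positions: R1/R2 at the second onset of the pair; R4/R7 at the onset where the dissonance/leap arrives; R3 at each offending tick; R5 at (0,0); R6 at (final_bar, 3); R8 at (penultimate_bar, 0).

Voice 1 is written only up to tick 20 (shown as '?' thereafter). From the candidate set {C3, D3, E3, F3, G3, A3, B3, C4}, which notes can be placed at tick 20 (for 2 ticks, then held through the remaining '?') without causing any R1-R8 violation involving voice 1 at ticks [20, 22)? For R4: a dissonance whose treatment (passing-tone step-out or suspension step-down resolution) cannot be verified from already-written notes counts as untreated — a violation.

{A3, C3, E3}

C3: legal
D3: violates R4
E3: legal
F3: violates R4
G3: violates R2
A3: legal
B3: violates R4
C4: violates R2,R7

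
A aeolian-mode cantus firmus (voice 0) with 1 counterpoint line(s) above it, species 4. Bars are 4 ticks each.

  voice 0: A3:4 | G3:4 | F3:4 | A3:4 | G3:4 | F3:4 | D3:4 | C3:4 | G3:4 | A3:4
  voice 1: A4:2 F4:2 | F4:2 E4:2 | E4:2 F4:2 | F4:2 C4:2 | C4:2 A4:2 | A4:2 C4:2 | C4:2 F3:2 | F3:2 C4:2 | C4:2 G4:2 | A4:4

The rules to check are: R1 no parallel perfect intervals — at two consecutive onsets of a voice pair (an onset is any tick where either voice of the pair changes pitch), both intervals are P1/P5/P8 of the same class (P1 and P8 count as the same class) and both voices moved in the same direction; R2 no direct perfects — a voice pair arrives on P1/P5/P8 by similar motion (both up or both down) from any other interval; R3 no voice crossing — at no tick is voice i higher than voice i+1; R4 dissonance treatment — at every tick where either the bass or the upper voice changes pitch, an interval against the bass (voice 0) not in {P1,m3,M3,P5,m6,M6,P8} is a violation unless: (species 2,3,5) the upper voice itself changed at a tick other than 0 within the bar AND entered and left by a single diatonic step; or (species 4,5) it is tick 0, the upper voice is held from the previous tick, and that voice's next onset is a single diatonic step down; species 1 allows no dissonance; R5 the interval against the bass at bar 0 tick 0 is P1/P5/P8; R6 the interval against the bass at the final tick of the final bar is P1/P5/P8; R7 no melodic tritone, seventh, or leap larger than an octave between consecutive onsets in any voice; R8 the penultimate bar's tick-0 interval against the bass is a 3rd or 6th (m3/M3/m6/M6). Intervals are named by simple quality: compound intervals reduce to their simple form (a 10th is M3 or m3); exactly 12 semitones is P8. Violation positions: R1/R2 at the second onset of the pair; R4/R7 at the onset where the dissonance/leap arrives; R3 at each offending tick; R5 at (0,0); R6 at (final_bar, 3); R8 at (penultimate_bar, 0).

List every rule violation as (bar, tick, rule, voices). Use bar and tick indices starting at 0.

(2, 0, R4, (0, 1))
(4, 0, R4, (0, 1))
(4, 2, R4, (0, 1))
(6, 0, R4, (0, 1))
(7, 0, R4, (0, 1))
(8, 0, R4, (0, 1))
(8, 0, R8, (0, 1))
(9, 0, R1, (0, 1))

bar 0: v0=A3 v1=A4 downbeat P8
bar 1: v0=G3 v1=F4 downbeat m7
bar 2: v0=F3 v1=E4 downbeat M7
bar 3: v0=A3 v1=F4 downbeat m6
bar 4: v0=G3 v1=C4 downbeat P4
bar 5: v0=F3 v1=A4 downbeat M3
bar 6: v0=D3 v1=C4 downbeat m7
bar 7: v0=C3 v1=F3 downbeat P4
bar 8: v0=G3 v1=C4 downbeat P4
bar 9: v0=A3 v1=A4 downbeat P8
  -> R4 @ bar 2 tick 0 v(0, 1): F3/E4 M7 untreated
  -> R4 @ bar 4 tick 0 v(0, 1): G3/C4 P4 untreated
  -> R4 @ bar 4 tick 2 v(0, 1): G3/A4 M2 untreated
  -> R4 @ bar 6 tick 0 v(0, 1): D3/C4 m7 untreated
  -> R4 @ bar 7 tick 0 v(0, 1): C3/F3 P4 untreated
  -> R4 @ bar 8 tick 0 v(0, 1): G3/C4 P4 untreated
  -> R8 @ bar 8 tick 0 v(0, 1): penult P4 not 3rd/6th
  -> R1 @ bar 9 tick 0 v(0, 1): G3/G4 P8 -> A3/A4 P8 similar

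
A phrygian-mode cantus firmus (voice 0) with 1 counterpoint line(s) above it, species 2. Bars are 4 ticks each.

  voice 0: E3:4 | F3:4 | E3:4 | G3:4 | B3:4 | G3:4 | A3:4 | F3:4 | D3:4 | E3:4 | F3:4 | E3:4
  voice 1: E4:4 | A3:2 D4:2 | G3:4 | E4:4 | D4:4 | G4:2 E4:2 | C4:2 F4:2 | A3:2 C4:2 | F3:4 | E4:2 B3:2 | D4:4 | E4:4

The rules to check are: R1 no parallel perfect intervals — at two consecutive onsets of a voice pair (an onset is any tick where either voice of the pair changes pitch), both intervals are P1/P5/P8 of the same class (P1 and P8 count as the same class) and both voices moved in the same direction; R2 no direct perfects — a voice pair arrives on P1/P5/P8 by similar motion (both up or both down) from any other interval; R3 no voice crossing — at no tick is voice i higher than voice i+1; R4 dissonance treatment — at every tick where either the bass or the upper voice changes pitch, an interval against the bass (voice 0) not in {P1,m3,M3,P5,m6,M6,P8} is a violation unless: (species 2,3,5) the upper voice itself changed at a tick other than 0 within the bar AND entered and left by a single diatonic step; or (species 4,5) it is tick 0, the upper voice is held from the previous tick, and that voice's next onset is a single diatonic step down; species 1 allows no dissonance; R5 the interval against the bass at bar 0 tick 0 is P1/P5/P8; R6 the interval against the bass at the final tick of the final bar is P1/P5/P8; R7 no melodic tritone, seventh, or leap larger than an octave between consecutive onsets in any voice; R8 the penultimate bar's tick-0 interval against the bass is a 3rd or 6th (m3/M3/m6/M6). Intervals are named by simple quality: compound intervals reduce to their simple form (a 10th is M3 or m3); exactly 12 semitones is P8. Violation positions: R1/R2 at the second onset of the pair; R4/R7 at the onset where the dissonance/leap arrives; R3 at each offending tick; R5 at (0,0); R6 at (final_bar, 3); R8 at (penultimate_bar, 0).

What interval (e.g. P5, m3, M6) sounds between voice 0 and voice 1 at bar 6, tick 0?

voice 0=A3 voice 1=C4 -> m3

m3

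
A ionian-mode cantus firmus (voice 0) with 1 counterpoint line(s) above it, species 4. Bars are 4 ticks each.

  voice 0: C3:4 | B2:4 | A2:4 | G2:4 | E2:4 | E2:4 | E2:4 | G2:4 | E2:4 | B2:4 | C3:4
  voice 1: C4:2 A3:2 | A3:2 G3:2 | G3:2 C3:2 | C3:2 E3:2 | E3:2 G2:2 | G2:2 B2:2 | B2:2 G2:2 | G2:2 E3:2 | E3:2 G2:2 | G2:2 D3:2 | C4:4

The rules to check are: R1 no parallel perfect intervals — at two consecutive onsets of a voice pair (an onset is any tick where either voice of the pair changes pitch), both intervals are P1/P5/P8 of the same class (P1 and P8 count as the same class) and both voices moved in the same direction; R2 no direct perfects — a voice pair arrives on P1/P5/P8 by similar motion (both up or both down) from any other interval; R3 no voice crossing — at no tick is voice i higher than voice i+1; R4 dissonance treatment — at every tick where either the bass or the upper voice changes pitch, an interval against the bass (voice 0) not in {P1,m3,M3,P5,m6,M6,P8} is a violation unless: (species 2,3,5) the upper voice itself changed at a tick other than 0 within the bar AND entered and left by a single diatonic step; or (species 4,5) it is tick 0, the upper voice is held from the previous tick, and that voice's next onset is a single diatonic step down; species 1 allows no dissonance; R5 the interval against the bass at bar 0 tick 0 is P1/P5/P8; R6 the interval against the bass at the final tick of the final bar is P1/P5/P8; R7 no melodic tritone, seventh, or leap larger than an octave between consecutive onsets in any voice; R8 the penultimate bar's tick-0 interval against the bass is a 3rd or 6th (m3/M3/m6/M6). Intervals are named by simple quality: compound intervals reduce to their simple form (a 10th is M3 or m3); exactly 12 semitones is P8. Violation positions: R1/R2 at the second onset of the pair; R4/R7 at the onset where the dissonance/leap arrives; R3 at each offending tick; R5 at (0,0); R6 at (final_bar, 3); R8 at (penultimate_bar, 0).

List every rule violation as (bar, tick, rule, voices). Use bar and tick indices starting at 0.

(2, 0, R4, (0, 1))
(3, 0, R4, (0, 1))
(9, 0, R3, (0, 1))
(9, 1, R3, (0, 1))
(10, 0, R2, (0, 1))
(10, 0, R7, (1,))

bar 0: v0=C3 v1=C4 downbeat P8
bar 1: v0=B2 v1=A3 downbeat m7
bar 2: v0=A2 v1=G3 downbeat m7
bar 3: v0=G2 v1=C3 downbeat P4
bar 4: v0=E2 v1=E3 downbeat P8
bar 5: v0=E2 v1=G2 downbeat m3
bar 6: v0=E2 v1=B2 downbeat P5
bar 7: v0=G2 v1=G2 downbeat P1
bar 8: v0=E2 v1=E3 downbeat P8
bar 9: v0=B2 v1=G2 downbeat M3
bar 10: v0=C3 v1=C4 downbeat P8
  -> R4 @ bar 2 tick 0 v(0, 1): A2/G3 m7 untreated
  -> R4 @ bar 3 tick 0 v(0, 1): G2/C3 P4 untreated
  -> R3 @ bar 9 tick 0 v(0, 1): B2 above G2
  -> R3 @ bar 9 tick 1 v(0, 1): B2 above G2
  -> R2 @ bar 10 tick 0 v(0, 1): B2/D3 m3 -> C3/C4 P8 similar
  -> R7 @ bar 10 tick 0 v(1,): D3->C4 leap 10st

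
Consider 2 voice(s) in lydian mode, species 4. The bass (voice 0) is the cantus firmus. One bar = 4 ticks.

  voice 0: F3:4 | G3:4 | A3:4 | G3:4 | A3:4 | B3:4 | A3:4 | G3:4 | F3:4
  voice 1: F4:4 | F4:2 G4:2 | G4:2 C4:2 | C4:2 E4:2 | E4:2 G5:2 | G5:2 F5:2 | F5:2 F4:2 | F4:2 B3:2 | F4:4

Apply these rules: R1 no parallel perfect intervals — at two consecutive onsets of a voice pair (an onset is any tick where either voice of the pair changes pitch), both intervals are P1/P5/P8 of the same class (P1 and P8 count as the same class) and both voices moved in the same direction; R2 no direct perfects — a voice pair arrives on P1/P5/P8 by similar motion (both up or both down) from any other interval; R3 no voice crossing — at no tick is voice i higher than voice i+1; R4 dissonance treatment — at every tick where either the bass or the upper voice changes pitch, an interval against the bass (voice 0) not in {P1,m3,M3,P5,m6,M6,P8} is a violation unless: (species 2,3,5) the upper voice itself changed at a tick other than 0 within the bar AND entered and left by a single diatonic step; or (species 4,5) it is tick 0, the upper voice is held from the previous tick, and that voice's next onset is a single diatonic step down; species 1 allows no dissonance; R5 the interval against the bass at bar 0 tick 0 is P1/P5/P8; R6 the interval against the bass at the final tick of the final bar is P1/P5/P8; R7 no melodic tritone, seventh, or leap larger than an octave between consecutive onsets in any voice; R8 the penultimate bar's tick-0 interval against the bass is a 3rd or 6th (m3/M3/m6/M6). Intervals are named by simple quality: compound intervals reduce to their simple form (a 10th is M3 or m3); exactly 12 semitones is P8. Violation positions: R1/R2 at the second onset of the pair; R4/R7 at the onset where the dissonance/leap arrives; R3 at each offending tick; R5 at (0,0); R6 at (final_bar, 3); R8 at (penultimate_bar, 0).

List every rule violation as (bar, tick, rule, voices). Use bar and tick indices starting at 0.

(1, 0, R4, (0, 1))
(2, 0, R4, (0, 1))
(3, 0, R4, (0, 1))
(4, 2, R4, (0, 1))
(4, 2, R7, (1,))
(5, 2, R4, (0, 1))
(7, 0, R4, (0, 1))
(7, 0, R8, (0, 1))
(7, 2, R7, (1,))
(8, 0, R7, (1,))

bar 0: v0=F3 v1=F4 downbeat P8
bar 1: v0=G3 v1=F4 downbeat m7
bar 2: v0=A3 v1=G4 downbeat m7
bar 3: v0=G3 v1=C4 downbeat P4
bar 4: v0=A3 v1=E4 downbeat P5
bar 5: v0=B3 v1=G5 downbeat m6
bar 6: v0=A3 v1=F5 downbeat m6
bar 7: v0=G3 v1=F4 downbeat m7
bar 8: v0=F3 v1=F4 downbeat P8
  -> R4 @ bar 1 tick 0 v(0, 1): G3/F4 m7 untreated
  -> R4 @ bar 2 tick 0 v(0, 1): A3/G4 m7 untreated
  -> R4 @ bar 3 tick 0 v(0, 1): G3/C4 P4 untreated
  -> R4 @ bar 4 tick 2 v(0, 1): A3/G5 m7 untreated
  -> R7 @ bar 4 tick 2 v(1,): E4->G5 leap 15st
  -> R4 @ bar 5 tick 2 v(0, 1): B3/F5 TT untreated
  -> R4 @ bar 7 tick 0 v(0, 1): G3/F4 m7 untreated
  -> R8 @ bar 7 tick 0 v(0, 1): penult m7 not 3rd/6th
  -> R7 @ bar 7 tick 2 v(1,): F4->B3 leap 6st
  -> R7 @ bar 8 tick 0 v(1,): B3->F4 leap 6st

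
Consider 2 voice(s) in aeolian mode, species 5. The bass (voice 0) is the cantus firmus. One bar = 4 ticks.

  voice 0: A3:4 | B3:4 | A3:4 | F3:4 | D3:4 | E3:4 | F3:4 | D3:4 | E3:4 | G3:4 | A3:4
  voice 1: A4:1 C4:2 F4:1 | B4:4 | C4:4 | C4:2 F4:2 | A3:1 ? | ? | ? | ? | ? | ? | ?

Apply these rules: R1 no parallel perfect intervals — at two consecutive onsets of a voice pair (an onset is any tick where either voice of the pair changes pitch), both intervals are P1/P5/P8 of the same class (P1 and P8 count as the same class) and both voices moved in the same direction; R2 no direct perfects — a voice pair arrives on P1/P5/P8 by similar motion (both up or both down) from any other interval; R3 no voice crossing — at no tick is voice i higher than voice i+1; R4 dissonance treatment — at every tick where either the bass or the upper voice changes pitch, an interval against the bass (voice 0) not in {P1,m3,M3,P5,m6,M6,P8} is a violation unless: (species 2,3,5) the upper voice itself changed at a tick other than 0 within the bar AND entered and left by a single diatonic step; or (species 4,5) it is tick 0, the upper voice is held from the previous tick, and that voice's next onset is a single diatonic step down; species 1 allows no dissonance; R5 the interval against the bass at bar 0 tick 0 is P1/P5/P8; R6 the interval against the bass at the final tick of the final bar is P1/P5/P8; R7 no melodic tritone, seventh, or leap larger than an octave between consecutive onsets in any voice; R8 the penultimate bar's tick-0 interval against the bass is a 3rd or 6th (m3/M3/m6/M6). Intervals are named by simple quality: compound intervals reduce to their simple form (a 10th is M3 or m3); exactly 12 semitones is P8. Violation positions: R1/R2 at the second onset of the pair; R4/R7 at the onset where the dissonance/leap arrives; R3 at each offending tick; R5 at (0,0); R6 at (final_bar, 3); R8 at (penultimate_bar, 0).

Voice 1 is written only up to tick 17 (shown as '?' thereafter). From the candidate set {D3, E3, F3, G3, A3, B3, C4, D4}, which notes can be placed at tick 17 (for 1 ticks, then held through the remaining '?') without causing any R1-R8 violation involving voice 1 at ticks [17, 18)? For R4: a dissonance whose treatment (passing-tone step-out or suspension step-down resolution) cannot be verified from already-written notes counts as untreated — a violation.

D3: legal
E3: violates R4
F3: legal
G3: violates R4
A3: legal
B3: legal
C4: violates R4
D4: legal

{A3, B3, D3, D4, F3}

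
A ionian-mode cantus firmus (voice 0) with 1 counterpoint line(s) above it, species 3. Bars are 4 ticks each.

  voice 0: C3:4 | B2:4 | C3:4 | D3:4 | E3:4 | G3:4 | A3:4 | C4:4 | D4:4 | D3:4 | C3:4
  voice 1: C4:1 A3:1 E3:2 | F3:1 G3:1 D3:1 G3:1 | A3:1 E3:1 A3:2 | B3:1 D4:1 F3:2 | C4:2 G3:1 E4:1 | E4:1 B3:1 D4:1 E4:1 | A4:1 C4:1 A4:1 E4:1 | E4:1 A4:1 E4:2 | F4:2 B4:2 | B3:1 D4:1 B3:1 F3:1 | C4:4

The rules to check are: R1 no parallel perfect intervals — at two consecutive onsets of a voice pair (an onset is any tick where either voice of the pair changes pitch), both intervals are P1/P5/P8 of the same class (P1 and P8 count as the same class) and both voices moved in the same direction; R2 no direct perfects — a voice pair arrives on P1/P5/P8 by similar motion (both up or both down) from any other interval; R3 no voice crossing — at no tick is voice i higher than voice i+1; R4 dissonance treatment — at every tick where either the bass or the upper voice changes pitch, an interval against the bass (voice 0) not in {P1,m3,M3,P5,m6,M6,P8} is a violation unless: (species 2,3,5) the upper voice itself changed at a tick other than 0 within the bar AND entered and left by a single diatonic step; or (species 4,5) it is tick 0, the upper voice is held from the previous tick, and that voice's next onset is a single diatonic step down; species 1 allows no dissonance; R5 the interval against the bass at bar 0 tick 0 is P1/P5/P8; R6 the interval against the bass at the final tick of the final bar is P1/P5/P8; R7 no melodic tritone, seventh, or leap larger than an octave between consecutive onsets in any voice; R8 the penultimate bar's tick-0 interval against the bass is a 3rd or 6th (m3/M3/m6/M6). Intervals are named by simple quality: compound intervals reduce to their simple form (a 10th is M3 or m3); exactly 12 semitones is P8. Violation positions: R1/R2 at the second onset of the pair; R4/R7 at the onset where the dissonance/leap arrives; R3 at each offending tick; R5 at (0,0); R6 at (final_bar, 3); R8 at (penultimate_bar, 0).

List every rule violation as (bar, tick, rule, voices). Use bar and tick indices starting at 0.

(1, 0, R4, (0, 1))
(6, 0, R2, (0, 1))
(8, 2, R7, (1,))
(9, 3, R7, (1,))

bar 0: v0=C3 v1=C4 downbeat P8
bar 1: v0=B2 v1=F3 downbeat TT
bar 2: v0=C3 v1=A3 downbeat M6
bar 3: v0=D3 v1=B3 downbeat M6
bar 4: v0=E3 v1=C4 downbeat m6
bar 5: v0=G3 v1=E4 downbeat M6
bar 6: v0=A3 v1=A4 downbeat P8
bar 7: v0=C4 v1=E4 downbeat M3
bar 8: v0=D4 v1=F4 downbeat m3
bar 9: v0=D3 v1=B3 downbeat M6
bar 10: v0=C3 v1=C4 downbeat P8
  -> R4 @ bar 1 tick 0 v(0, 1): B2/F3 TT untreated
  -> R2 @ bar 6 tick 0 v(0, 1): G3/E4 M6 -> A3/A4 P8 similar
  -> R7 @ bar 8 tick 2 v(1,): F4->B4 leap 6st
  -> R7 @ bar 9 tick 3 v(1,): B3->F3 leap 6st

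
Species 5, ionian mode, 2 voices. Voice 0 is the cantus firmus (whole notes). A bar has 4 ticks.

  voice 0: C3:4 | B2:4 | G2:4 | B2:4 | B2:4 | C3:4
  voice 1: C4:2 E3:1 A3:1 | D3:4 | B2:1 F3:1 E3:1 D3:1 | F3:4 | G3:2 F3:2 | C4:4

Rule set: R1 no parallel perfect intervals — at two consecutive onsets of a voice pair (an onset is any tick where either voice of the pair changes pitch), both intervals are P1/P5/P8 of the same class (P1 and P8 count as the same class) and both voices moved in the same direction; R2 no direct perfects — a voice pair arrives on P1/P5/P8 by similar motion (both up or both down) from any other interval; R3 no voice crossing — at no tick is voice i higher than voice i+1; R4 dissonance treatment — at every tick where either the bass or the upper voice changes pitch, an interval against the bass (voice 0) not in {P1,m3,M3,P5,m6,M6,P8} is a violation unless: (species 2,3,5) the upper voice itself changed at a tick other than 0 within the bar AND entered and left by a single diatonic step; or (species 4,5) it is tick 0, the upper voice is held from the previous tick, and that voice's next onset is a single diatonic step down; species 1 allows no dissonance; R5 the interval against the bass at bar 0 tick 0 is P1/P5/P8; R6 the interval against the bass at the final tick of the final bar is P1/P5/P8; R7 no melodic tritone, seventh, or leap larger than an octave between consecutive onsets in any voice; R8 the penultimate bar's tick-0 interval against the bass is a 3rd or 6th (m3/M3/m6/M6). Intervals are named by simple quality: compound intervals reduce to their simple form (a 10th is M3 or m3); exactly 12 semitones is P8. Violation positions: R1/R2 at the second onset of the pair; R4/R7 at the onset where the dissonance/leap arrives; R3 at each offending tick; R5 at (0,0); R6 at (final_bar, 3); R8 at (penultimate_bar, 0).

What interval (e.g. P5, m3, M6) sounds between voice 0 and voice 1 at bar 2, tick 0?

voice 0=G2 voice 1=B2 -> M3

M3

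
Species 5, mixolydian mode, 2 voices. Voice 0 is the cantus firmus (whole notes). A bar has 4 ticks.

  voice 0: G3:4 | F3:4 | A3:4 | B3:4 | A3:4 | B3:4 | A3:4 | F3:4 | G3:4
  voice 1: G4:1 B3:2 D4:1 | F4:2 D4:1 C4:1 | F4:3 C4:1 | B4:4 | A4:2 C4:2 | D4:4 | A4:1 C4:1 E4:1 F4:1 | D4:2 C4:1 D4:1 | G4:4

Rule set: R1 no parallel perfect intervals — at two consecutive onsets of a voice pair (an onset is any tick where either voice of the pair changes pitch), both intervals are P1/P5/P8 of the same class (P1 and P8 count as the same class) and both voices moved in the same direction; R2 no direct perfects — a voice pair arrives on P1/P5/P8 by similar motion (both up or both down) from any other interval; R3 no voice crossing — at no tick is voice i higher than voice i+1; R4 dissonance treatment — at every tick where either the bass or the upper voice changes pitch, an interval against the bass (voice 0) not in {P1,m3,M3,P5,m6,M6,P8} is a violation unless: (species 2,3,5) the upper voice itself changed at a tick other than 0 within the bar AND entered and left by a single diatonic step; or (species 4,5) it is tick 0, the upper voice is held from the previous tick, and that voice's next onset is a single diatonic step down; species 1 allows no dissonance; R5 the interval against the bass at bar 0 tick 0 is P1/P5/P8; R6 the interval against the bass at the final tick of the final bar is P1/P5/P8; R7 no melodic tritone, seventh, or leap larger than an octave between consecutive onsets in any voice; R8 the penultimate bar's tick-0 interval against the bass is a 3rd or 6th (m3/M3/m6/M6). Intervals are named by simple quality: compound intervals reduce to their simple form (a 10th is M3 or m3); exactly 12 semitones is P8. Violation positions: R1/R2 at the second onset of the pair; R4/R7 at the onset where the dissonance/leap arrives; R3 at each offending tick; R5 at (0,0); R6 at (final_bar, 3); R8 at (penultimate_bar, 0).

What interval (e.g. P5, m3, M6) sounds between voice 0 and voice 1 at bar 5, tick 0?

voice 0=B3 voice 1=D4 -> m3

m3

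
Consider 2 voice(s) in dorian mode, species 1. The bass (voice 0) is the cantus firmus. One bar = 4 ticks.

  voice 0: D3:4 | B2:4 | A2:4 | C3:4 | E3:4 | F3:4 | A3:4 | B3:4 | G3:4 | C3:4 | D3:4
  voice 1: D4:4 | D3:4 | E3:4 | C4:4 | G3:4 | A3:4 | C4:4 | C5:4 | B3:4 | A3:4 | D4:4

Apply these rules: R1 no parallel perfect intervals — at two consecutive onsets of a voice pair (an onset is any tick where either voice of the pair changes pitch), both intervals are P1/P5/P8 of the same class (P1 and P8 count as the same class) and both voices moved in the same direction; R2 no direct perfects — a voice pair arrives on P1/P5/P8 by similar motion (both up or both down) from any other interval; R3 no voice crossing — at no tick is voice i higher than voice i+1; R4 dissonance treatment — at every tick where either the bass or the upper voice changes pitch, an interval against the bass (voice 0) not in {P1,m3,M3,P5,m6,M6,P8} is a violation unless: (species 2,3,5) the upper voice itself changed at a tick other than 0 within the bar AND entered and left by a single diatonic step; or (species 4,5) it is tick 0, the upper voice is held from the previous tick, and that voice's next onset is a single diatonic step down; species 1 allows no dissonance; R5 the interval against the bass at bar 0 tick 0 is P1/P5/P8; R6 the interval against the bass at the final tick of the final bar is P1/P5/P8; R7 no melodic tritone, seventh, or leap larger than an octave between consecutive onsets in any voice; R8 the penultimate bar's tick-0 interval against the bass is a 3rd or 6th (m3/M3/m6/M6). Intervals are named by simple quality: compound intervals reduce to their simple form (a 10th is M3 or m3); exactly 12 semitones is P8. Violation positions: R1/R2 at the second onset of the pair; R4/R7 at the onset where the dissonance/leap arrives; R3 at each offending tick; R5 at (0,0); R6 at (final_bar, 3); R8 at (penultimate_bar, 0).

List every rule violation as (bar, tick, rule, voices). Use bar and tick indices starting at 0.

bar 0: v0=D3 v1=D4 downbeat P8
bar 1: v0=B2 v1=D3 downbeat m3
bar 2: v0=A2 v1=E3 downbeat P5
bar 3: v0=C3 v1=C4 downbeat P8
bar 4: v0=E3 v1=G3 downbeat m3
bar 5: v0=F3 v1=A3 downbeat M3
bar 6: v0=A3 v1=C4 downbeat m3
bar 7: v0=B3 v1=C5 downbeat m2
bar 8: v0=G3 v1=B3 downbeat M3
bar 9: v0=C3 v1=A3 downbeat M6
bar 10: v0=D3 v1=D4 downbeat P8
  -> R2 @ bar 3 tick 0 v(0, 1): A2/E3 P5 -> C3/C4 P8 similar
  -> R4 @ bar 7 tick 0 v(0, 1): B3/C5 m2 untreated
  -> R7 @ bar 8 tick 0 v(1,): C5->B3 leap 13st
  -> R2 @ bar 10 tick 0 v(0, 1): C3/A3 M6 -> D3/D4 P8 similar

(3, 0, R2, (0, 1))
(7, 0, R4, (0, 1))
(8, 0, R7, (1,))
(10, 0, R2, (0, 1))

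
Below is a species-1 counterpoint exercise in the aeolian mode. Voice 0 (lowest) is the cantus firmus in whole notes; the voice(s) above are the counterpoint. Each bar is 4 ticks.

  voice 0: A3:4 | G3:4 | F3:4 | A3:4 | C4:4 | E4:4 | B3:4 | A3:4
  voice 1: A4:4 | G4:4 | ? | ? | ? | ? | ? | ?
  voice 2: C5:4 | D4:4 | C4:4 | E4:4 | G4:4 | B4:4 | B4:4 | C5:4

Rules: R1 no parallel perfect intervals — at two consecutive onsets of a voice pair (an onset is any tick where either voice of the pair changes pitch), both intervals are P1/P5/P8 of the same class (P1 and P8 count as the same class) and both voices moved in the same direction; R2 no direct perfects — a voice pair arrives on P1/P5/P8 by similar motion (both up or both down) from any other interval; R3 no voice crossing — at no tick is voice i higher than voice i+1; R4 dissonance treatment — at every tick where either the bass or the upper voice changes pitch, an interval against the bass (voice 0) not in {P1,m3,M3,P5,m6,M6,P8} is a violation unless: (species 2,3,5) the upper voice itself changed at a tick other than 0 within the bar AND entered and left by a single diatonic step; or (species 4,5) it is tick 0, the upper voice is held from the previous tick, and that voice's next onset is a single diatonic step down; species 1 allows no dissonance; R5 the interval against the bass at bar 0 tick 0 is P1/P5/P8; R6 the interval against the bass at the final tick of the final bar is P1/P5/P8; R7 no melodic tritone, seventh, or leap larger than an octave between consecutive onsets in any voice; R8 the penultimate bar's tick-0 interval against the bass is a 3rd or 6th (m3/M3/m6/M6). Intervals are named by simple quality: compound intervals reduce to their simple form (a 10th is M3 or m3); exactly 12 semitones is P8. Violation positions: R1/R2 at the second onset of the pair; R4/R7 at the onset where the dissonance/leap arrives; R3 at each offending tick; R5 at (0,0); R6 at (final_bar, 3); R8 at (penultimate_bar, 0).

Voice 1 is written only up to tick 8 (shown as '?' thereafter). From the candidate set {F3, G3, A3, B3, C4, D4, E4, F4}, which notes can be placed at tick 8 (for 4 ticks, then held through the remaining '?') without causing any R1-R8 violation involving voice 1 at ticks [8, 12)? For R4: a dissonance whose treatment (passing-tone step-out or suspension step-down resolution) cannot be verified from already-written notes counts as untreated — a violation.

{}

F3: violates R1,R2,R7
G3: violates R4
A3: violates R7
B3: violates R4
C4: violates R2
D4: violates R3
E4: violates R3,R4
F4: violates R1,R3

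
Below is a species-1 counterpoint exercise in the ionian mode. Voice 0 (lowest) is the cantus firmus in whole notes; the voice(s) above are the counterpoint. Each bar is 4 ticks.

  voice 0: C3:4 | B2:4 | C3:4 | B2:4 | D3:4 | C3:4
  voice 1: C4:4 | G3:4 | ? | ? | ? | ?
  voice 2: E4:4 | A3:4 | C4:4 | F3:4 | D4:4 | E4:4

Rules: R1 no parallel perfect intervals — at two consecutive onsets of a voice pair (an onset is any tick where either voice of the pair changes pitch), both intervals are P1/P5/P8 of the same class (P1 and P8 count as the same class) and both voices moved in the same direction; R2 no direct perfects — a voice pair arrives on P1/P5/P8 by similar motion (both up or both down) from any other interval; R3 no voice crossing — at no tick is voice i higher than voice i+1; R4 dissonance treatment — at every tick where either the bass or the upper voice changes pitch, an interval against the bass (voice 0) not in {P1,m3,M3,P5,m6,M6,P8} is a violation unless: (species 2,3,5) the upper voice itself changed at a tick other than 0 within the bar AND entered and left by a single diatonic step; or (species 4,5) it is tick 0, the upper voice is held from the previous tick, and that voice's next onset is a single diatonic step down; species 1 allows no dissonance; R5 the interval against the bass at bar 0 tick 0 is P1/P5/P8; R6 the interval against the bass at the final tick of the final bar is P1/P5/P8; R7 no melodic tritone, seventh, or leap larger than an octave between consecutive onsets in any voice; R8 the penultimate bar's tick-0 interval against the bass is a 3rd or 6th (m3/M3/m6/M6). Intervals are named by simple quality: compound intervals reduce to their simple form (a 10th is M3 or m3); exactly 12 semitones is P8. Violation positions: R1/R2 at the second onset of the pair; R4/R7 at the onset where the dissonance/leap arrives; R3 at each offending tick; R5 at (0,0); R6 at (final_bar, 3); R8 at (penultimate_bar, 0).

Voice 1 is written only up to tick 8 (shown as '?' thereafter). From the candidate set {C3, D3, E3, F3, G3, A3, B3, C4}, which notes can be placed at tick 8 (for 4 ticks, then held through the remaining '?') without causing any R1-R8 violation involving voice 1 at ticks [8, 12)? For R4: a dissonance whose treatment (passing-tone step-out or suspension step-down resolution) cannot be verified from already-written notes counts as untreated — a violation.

C3: legal
D3: violates R4
E3: legal
F3: violates R4
G3: legal
A3: legal
B3: violates R4
C4: violates R2

{A3, C3, E3, G3}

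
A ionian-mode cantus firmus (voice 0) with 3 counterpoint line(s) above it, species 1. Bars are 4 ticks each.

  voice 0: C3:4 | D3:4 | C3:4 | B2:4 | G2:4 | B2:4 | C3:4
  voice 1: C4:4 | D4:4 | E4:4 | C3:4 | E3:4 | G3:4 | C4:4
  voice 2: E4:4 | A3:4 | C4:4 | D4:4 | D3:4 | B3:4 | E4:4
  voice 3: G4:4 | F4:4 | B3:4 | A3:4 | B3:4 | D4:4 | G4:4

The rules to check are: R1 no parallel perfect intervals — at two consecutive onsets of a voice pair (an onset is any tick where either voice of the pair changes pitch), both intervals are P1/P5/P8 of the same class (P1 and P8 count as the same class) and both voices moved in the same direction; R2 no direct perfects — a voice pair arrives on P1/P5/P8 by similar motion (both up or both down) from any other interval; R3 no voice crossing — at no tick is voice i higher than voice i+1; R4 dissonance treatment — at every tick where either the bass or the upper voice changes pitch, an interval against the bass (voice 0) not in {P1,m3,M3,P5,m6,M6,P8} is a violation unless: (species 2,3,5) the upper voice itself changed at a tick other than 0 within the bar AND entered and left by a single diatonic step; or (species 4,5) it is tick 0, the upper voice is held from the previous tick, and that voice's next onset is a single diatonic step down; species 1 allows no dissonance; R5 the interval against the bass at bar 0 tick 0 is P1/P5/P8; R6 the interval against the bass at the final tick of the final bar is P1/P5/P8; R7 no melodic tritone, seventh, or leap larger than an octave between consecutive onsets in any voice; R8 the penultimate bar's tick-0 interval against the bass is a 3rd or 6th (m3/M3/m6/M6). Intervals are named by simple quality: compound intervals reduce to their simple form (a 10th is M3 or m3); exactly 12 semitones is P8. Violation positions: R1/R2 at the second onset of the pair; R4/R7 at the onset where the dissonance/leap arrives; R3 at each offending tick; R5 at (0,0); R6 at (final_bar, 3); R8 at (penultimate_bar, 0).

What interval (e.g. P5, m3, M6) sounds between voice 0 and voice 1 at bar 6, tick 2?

voice 0=C3 voice 1=C4 -> P8

P8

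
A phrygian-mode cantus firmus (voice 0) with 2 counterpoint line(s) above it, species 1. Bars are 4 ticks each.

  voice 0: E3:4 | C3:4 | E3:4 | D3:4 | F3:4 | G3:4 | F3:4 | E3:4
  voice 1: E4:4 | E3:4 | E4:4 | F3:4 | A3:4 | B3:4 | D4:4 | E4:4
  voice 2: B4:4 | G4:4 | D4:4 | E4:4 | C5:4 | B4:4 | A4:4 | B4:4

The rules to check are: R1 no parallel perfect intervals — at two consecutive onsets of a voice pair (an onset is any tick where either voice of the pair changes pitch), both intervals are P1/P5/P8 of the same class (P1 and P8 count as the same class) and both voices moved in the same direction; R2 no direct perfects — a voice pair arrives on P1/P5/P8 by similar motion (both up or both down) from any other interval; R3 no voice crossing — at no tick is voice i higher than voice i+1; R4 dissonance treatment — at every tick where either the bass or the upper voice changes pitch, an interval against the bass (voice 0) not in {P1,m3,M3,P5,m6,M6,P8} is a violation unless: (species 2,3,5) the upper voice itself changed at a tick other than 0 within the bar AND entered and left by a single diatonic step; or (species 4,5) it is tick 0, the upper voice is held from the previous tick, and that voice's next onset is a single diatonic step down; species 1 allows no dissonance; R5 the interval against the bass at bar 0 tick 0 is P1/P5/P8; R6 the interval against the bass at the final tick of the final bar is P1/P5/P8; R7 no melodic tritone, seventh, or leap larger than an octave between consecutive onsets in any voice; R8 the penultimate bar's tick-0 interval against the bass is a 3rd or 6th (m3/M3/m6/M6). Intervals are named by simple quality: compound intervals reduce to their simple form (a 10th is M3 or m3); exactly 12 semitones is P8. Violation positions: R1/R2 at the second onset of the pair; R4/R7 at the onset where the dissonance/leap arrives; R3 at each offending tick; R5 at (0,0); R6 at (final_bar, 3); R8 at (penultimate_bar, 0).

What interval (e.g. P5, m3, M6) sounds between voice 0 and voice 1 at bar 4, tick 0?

voice 0=F3 voice 1=A3 -> M3

M3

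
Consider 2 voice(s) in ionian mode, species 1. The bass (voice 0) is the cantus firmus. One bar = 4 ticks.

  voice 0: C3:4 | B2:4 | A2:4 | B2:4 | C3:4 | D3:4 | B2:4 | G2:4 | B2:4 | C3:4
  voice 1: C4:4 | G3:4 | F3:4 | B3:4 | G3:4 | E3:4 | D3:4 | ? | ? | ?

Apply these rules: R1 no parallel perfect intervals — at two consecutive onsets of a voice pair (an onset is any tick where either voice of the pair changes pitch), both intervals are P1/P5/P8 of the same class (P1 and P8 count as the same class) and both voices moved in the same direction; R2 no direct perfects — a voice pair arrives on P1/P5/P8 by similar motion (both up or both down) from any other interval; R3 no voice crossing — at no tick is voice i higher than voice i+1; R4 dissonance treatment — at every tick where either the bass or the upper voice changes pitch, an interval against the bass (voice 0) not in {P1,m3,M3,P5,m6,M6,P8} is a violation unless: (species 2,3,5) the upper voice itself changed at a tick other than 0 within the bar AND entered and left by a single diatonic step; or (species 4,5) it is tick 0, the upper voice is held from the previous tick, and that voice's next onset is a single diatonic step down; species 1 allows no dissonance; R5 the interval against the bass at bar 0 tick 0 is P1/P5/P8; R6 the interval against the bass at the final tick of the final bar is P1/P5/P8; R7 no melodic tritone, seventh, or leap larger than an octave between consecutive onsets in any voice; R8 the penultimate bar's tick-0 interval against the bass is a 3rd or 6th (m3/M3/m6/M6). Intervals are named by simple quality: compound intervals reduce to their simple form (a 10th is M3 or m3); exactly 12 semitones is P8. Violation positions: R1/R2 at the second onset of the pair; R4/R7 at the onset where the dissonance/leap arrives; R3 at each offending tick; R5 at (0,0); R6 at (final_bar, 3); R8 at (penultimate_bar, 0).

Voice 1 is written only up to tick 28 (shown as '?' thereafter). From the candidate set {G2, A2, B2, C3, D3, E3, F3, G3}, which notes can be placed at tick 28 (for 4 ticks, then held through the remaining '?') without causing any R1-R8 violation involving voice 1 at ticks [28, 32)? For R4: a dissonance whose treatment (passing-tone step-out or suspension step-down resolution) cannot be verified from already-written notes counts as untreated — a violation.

G2: violates R2
A2: violates R4
B2: legal
C3: violates R4
D3: legal
E3: legal
F3: violates R4
G3: legal

{B2, D3, E3, G3}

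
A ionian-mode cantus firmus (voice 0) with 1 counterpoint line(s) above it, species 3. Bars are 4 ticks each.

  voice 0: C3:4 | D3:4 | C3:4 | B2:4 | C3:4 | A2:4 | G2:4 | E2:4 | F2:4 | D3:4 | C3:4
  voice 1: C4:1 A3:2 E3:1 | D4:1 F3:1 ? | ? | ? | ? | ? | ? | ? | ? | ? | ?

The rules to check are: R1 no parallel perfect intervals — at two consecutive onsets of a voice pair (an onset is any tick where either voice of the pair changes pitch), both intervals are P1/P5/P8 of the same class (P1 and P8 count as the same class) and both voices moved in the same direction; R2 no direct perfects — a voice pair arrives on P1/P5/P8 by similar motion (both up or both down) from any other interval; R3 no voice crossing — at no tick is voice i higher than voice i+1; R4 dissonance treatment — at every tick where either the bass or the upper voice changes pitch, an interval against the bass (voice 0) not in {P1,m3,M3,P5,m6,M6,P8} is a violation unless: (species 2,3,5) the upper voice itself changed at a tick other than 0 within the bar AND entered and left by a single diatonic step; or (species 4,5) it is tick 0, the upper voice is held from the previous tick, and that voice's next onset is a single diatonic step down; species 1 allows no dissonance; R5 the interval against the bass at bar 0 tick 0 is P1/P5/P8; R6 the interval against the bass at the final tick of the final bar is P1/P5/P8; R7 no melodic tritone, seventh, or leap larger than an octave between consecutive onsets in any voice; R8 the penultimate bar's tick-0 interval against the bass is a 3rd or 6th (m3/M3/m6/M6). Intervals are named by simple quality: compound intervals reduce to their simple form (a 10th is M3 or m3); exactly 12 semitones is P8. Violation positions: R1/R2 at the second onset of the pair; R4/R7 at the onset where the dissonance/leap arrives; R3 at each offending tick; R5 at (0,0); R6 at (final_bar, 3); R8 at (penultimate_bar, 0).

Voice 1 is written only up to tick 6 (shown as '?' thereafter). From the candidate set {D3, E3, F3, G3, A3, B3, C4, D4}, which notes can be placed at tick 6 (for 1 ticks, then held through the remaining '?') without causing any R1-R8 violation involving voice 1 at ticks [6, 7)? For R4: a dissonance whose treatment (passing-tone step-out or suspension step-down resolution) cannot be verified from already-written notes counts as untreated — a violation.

D3: legal
E3: violates R4
F3: legal
G3: violates R4
A3: legal
B3: violates R7
C4: violates R4
D4: legal

{A3, D3, D4, F3}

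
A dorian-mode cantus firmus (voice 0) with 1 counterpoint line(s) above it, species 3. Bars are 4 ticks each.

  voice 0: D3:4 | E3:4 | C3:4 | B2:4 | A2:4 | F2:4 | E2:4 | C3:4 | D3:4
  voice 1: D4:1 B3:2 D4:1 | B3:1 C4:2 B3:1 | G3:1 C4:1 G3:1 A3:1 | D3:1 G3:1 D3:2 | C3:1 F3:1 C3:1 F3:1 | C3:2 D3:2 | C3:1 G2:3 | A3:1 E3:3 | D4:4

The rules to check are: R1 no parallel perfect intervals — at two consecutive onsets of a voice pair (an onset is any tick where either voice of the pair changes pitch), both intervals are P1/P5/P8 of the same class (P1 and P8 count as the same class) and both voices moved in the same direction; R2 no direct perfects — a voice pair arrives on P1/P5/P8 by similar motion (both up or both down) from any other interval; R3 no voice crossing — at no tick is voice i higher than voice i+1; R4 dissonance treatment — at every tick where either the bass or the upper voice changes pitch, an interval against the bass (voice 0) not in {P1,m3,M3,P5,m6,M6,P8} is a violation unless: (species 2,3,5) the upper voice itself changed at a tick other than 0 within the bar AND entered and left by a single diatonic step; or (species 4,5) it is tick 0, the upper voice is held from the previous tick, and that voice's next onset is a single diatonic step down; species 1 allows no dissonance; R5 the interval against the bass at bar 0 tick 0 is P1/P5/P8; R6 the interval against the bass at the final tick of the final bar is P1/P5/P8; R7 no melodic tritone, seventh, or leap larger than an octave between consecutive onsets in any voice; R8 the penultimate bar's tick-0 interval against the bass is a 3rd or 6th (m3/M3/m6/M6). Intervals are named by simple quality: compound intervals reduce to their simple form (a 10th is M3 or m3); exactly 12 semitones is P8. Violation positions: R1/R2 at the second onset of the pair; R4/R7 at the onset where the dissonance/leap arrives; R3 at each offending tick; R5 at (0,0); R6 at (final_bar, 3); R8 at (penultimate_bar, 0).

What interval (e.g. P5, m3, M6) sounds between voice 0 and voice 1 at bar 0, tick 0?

P8

voice 0=D3 voice 1=D4 -> P8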